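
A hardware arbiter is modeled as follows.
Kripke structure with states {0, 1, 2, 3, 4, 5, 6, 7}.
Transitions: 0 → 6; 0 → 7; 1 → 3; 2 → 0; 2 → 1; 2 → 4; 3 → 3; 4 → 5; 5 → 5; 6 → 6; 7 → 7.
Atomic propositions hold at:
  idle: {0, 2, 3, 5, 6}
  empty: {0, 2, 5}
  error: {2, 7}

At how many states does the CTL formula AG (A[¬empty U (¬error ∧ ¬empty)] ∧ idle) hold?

Sat(¬empty) = {1, 3, 4, 6, 7}
Sat(¬error) = {0, 1, 3, 4, 5, 6}
Sat(¬error ∧ ¬empty) = {1, 3, 4, 6}
A[¬empty U (¬error ∧ ¬empty)]: least fixpoint, start Z0 = Sat((¬error ∧ ¬empty)) = {1, 3, 4, 6}, add states in Sat(¬empty) with every successor in Z. Already a fixed point.
Sat(A[¬empty U (¬error ∧ ¬empty)]) = {1, 3, 4, 6}
Sat(A[¬empty U (¬error ∧ ¬empty)] ∧ idle) = {3, 6}
AG (A[¬empty U (¬error ∧ ¬empty)] ∧ idle): greatest fixpoint, start Z0 = {3, 6}, keep only states in Sat with every successor in Z. Already a fixed point.
Sat(AG (A[¬empty U (¬error ∧ ¬empty)] ∧ idle)) = {3, 6}
|Sat(AG (A[¬empty U (¬error ∧ ¬empty)] ∧ idle))| = |{3, 6}| = 2.

2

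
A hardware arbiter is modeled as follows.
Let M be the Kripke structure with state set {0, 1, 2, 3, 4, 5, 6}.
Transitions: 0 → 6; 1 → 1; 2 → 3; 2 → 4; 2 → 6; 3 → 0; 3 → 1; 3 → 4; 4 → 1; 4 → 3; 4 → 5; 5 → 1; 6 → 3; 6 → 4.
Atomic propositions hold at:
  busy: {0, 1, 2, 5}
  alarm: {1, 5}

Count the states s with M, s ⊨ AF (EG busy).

EG busy: greatest fixpoint, start Z0 = {0, 1, 2, 5}, keep only states in Sat with some successor in Z. Z1 = {1, 5}; fixed.
Sat(EG busy) = {1, 5}
AF (EG busy): least fixpoint, start Z0 = {1, 5}, add states with every successor in Z. Already a fixed point.
Sat(AF (EG busy)) = {1, 5}
|Sat(AF (EG busy))| = |{1, 5}| = 2.

2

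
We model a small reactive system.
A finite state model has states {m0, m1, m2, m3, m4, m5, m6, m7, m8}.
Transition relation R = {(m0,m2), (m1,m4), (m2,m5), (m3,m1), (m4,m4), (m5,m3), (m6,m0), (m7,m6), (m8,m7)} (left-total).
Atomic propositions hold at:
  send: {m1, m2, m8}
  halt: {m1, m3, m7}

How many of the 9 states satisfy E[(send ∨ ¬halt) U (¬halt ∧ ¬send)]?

6

Sat(¬halt) = {m0, m2, m4, m5, m6, m8}
Sat(send ∨ ¬halt) = {m0, m1, m2, m4, m5, m6, m8}
Sat(¬send) = {m0, m3, m4, m5, m6, m7}
Sat(¬halt ∧ ¬send) = {m0, m4, m5, m6}
E[(send ∨ ¬halt) U (¬halt ∧ ¬send)]: least fixpoint, start Z0 = Sat((¬halt ∧ ¬send)) = {m0, m4, m5, m6}, add states in Sat(send ∨ ¬halt) with some successor in Z. Z1 = {m0, m1, m2, m4, m5, m6}; fixed.
Sat(E[(send ∨ ¬halt) U (¬halt ∧ ¬send)]) = {m0, m1, m2, m4, m5, m6}
|Sat(E[(send ∨ ¬halt) U (¬halt ∧ ¬send)])| = |{m0, m1, m2, m4, m5, m6}| = 6.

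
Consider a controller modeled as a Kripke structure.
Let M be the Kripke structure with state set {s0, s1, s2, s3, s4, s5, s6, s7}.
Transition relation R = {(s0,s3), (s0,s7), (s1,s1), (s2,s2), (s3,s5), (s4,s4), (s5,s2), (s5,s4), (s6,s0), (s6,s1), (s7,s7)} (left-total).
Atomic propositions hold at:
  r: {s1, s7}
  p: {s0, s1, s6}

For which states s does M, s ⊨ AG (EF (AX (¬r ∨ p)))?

Sat(¬r) = {s0, s2, s3, s4, s5, s6}
Sat(¬r ∨ p) = {s0, s1, s2, s3, s4, s5, s6}
Sat(AX (¬r ∨ p)) = {s : every successor in {s0, s1, s2, s3, s4, s5, s6}} = {s1, s2, s3, s4, s5, s6}
EF (AX (¬r ∨ p)): least fixpoint, start Z0 = {s1, s2, s3, s4, s5, s6}, add states with some successor in Z. Z1 = {s0, s1, s2, s3, s4, s5, s6}; fixed.
Sat(EF (AX (¬r ∨ p))) = {s0, s1, s2, s3, s4, s5, s6}
AG (EF (AX (¬r ∨ p))): greatest fixpoint, start Z0 = {s0, s1, s2, s3, s4, s5, s6}, keep only states in Sat with every successor in Z. Z1 = {s1, s2, s3, s4, s5, s6}; Z2 = {s1, s2, s3, s4, s5}; fixed.
Sat(AG (EF (AX (¬r ∨ p)))) = {s1, s2, s3, s4, s5}

{s1, s2, s3, s4, s5}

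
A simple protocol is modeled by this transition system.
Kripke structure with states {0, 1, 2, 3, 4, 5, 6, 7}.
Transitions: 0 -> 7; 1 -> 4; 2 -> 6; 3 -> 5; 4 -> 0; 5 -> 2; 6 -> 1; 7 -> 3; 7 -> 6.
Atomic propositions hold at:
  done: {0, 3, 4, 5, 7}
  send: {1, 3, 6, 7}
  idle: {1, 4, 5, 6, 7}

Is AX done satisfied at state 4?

Sat(AX done) = {s : every successor in {0, 3, 4, 5, 7}} = {0, 1, 3, 4}
4 ∈ Sat(AX done) = {0, 1, 3, 4}, so the formula holds at 4.

Yes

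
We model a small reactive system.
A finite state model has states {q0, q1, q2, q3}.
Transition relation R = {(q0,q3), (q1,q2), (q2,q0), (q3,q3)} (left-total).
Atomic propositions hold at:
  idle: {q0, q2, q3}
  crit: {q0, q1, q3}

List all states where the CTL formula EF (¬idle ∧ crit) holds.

Sat(¬idle) = {q1}
Sat(¬idle ∧ crit) = {q1}
EF (¬idle ∧ crit): least fixpoint, start Z0 = {q1}, add states with some successor in Z. Already a fixed point.
Sat(EF (¬idle ∧ crit)) = {q1}

{q1}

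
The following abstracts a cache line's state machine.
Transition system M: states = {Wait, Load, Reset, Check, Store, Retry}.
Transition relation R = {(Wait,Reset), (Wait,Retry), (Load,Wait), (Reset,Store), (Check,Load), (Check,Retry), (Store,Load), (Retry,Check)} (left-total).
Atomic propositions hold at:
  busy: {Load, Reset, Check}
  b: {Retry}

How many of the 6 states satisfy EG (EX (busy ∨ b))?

Sat(busy ∨ b) = {Load, Reset, Check, Retry}
Sat(EX (busy ∨ b)) = {s : some successor in {Load, Reset, Check, Retry}} = {Wait, Check, Store, Retry}
EG (EX (busy ∨ b)): greatest fixpoint, start Z0 = {Wait, Check, Store, Retry}, keep only states in Sat with some successor in Z. Z1 = {Wait, Check, Retry}; fixed.
Sat(EG (EX (busy ∨ b))) = {Wait, Check, Retry}
|Sat(EG (EX (busy ∨ b)))| = |{Wait, Check, Retry}| = 3.

3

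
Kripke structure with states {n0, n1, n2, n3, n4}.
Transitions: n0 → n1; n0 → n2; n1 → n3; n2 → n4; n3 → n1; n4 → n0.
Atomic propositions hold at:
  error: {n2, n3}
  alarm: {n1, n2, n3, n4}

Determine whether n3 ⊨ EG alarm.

EG alarm: greatest fixpoint, start Z0 = {n1, n2, n3, n4}, keep only states in Sat with some successor in Z. Z1 = {n1, n2, n3}; Z2 = {n1, n3}; fixed.
Sat(EG alarm) = {n1, n3}
n3 ∈ Sat(EG alarm) = {n1, n3}, so the formula holds at n3.

Yes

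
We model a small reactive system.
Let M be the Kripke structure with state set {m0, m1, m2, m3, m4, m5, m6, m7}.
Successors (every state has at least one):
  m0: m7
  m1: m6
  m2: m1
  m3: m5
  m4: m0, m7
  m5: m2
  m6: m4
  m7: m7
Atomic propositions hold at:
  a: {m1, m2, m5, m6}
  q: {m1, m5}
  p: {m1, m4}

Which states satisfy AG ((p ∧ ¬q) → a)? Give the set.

{m0, m7}

Sat(¬q) = {m0, m2, m3, m4, m6, m7}
Sat(p ∧ ¬q) = {m4}
Sat((p ∧ ¬q) → a) = {m0, m1, m2, m3, m5, m6, m7}
AG ((p ∧ ¬q) → a): greatest fixpoint, start Z0 = {m0, m1, m2, m3, m5, m6, m7}, keep only states in Sat with every successor in Z. Z1 = {m0, m1, m2, m3, m5, m7}; Z2 = {m0, m2, m3, m5, m7}; Z3 = {m0, m3, m5, m7}; Z4 = {m0, m3, m7}; Z5 = {m0, m7}; fixed.
Sat(AG ((p ∧ ¬q) → a)) = {m0, m7}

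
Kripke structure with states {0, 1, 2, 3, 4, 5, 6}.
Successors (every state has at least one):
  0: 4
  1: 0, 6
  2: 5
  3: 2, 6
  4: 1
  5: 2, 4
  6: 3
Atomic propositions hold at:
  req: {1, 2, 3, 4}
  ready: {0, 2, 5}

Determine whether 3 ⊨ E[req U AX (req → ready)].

Yes

Sat(req → ready) = {0, 2, 5, 6}
Sat(AX (req → ready)) = {s : every successor in {0, 2, 5, 6}} = {1, 2, 3}
E[req U AX (req → ready)]: least fixpoint, start Z0 = Sat(AX (req → ready)) = {1, 2, 3}, add states in Sat(req) with some successor in Z. Z1 = {1, 2, 3, 4}; fixed.
Sat(E[req U AX (req → ready)]) = {1, 2, 3, 4}
3 ∈ Sat(E[req U AX (req → ready)]) = {1, 2, 3, 4}, so the formula holds at 3.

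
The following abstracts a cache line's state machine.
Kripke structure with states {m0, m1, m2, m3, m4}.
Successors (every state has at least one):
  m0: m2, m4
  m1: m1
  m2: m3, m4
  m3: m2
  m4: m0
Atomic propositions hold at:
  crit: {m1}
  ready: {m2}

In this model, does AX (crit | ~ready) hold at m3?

Sat(~ready) = {m0, m1, m3, m4}
Sat(crit | ~ready) = {m0, m1, m3, m4}
Sat(AX (crit | ~ready)) = {s : every successor in {m0, m1, m3, m4}} = {m1, m2, m4}
m3 ∉ Sat(AX (crit | ~ready)) = {m1, m2, m4}, so the formula does not hold at m3.

No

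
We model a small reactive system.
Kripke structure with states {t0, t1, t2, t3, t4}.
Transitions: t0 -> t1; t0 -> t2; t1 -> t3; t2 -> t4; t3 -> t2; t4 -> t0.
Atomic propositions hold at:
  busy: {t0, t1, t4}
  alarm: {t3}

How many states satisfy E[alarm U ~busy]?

2

Sat(~busy) = {t2, t3}
E[alarm U ~busy]: least fixpoint, start Z0 = Sat(~busy) = {t2, t3}, add states in Sat(alarm) with some successor in Z. Already a fixed point.
Sat(E[alarm U ~busy]) = {t2, t3}
|Sat(E[alarm U ~busy])| = |{t2, t3}| = 2.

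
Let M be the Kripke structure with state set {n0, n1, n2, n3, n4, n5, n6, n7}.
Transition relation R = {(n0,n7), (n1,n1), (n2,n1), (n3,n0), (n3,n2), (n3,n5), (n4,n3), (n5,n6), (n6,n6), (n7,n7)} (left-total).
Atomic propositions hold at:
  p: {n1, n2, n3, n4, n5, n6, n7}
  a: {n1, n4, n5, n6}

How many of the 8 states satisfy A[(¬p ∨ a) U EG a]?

Sat(¬p) = {n0}
Sat(¬p ∨ a) = {n0, n1, n4, n5, n6}
EG a: greatest fixpoint, start Z0 = {n1, n4, n5, n6}, keep only states in Sat with some successor in Z. Z1 = {n1, n5, n6}; fixed.
Sat(EG a) = {n1, n5, n6}
A[(¬p ∨ a) U EG a]: least fixpoint, start Z0 = Sat(EG a) = {n1, n5, n6}, add states in Sat(¬p ∨ a) with every successor in Z. Already a fixed point.
Sat(A[(¬p ∨ a) U EG a]) = {n1, n5, n6}
|Sat(A[(¬p ∨ a) U EG a])| = |{n1, n5, n6}| = 3.

3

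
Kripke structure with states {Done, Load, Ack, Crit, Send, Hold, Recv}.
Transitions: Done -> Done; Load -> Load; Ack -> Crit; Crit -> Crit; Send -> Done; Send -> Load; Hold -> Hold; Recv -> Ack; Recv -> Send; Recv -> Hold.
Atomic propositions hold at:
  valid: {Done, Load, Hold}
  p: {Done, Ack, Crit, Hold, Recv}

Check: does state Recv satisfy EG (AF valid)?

AF valid: least fixpoint, start Z0 = {Done, Load, Hold}, add states with every successor in Z. Z1 = {Done, Load, Send, Hold}; fixed.
Sat(AF valid) = {Done, Load, Send, Hold}
EG (AF valid): greatest fixpoint, start Z0 = {Done, Load, Send, Hold}, keep only states in Sat with some successor in Z. Already a fixed point.
Sat(EG (AF valid)) = {Done, Load, Send, Hold}
Recv ∉ Sat(EG (AF valid)) = {Done, Load, Send, Hold}, so the formula does not hold at Recv.

No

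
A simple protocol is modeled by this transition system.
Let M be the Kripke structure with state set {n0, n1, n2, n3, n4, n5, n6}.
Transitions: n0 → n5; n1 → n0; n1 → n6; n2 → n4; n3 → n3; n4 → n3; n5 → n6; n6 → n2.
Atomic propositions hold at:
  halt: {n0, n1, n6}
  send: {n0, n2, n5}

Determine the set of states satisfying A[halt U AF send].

AF send: least fixpoint, start Z0 = {n0, n2, n5}, add states with every successor in Z. Z1 = {n0, n2, n5, n6}; Z2 = {n0, n1, n2, n5, n6}; fixed.
Sat(AF send) = {n0, n1, n2, n5, n6}
A[halt U AF send]: least fixpoint, start Z0 = Sat(AF send) = {n0, n1, n2, n5, n6}, add states in Sat(halt) with every successor in Z. Already a fixed point.
Sat(A[halt U AF send]) = {n0, n1, n2, n5, n6}

{n0, n1, n2, n5, n6}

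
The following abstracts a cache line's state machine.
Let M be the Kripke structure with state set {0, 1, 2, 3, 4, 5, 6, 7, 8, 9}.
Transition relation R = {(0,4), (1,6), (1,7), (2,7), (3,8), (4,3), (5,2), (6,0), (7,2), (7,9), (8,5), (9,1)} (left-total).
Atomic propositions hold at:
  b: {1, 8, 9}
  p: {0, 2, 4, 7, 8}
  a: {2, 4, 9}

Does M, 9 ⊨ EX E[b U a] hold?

No

E[b U a]: least fixpoint, start Z0 = Sat(a) = {2, 4, 9}, add states in Sat(b) with some successor in Z. Already a fixed point.
Sat(E[b U a]) = {2, 4, 9}
Sat(EX E[b U a]) = {s : some successor in {2, 4, 9}} = {0, 5, 7}
9 ∉ Sat(EX E[b U a]) = {0, 5, 7}, so the formula does not hold at 9.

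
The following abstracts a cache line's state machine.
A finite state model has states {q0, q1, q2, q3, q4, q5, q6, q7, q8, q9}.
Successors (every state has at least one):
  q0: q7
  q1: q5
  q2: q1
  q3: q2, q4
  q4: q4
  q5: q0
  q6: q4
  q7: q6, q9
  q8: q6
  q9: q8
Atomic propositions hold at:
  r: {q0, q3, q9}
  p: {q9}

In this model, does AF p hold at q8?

AF p: least fixpoint, start Z0 = {q9}, add states with every successor in Z. Already a fixed point.
Sat(AF p) = {q9}
q8 ∉ Sat(AF p) = {q9}, so the formula does not hold at q8.

No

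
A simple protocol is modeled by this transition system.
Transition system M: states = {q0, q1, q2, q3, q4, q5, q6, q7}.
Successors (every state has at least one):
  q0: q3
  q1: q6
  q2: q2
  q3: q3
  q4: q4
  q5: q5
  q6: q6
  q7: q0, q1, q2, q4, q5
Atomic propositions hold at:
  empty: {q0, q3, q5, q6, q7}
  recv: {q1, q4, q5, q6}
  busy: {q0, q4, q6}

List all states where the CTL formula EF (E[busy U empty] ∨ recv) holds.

{q0, q1, q3, q4, q5, q6, q7}

E[busy U empty]: least fixpoint, start Z0 = Sat(empty) = {q0, q3, q5, q6, q7}, add states in Sat(busy) with some successor in Z. Already a fixed point.
Sat(E[busy U empty]) = {q0, q3, q5, q6, q7}
Sat(E[busy U empty] ∨ recv) = {q0, q1, q3, q4, q5, q6, q7}
EF (E[busy U empty] ∨ recv): least fixpoint, start Z0 = {q0, q1, q3, q4, q5, q6, q7}, add states with some successor in Z. Already a fixed point.
Sat(EF (E[busy U empty] ∨ recv)) = {q0, q1, q3, q4, q5, q6, q7}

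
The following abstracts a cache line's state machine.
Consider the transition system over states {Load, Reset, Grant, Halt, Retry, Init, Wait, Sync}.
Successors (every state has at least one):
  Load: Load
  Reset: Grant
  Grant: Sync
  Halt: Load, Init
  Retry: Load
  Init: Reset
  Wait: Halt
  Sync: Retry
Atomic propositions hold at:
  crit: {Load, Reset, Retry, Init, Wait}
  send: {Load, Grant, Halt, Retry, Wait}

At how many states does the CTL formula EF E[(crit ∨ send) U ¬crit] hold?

6

Sat(crit ∨ send) = {Load, Reset, Grant, Halt, Retry, Init, Wait}
Sat(¬crit) = {Grant, Halt, Sync}
E[(crit ∨ send) U ¬crit]: least fixpoint, start Z0 = Sat(¬crit) = {Grant, Halt, Sync}, add states in Sat(crit ∨ send) with some successor in Z. Z1 = {Reset, Grant, Halt, Wait, Sync}; Z2 = {Reset, Grant, Halt, Init, Wait, Sync}; fixed.
Sat(E[(crit ∨ send) U ¬crit]) = {Reset, Grant, Halt, Init, Wait, Sync}
EF E[(crit ∨ send) U ¬crit]: least fixpoint, start Z0 = {Reset, Grant, Halt, Init, Wait, Sync}, add states with some successor in Z. Already a fixed point.
Sat(EF E[(crit ∨ send) U ¬crit]) = {Reset, Grant, Halt, Init, Wait, Sync}
|Sat(EF E[(crit ∨ send) U ¬crit])| = |{Reset, Grant, Halt, Init, Wait, Sync}| = 6.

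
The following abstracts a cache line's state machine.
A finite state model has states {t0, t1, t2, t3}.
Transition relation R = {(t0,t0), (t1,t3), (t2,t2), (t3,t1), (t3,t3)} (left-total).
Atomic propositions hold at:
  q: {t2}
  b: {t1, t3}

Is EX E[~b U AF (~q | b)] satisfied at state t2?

No

Sat(~b) = {t0, t2}
Sat(~q) = {t0, t1, t3}
Sat(~q | b) = {t0, t1, t3}
AF (~q | b): least fixpoint, start Z0 = {t0, t1, t3}, add states with every successor in Z. Already a fixed point.
Sat(AF (~q | b)) = {t0, t1, t3}
E[~b U AF (~q | b)]: least fixpoint, start Z0 = Sat(AF (~q | b)) = {t0, t1, t3}, add states in Sat(~b) with some successor in Z. Already a fixed point.
Sat(E[~b U AF (~q | b)]) = {t0, t1, t3}
Sat(EX E[~b U AF (~q | b)]) = {s : some successor in {t0, t1, t3}} = {t0, t1, t3}
t2 ∉ Sat(EX E[~b U AF (~q | b)]) = {t0, t1, t3}, so the formula does not hold at t2.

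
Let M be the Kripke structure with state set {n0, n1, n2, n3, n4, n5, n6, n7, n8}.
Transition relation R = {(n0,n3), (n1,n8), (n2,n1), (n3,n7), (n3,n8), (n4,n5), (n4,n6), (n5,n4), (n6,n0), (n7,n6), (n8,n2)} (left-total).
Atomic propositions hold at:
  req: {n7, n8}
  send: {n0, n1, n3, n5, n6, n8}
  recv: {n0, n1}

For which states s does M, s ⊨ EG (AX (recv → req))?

Sat(recv → req) = {n2, n3, n4, n5, n6, n7, n8}
Sat(AX (recv → req)) = {s : every successor in {n2, n3, n4, n5, n6, n7, n8}} = {n0, n1, n3, n4, n5, n7, n8}
EG (AX (recv → req)): greatest fixpoint, start Z0 = {n0, n1, n3, n4, n5, n7, n8}, keep only states in Sat with some successor in Z. Z1 = {n0, n1, n3, n4, n5}; Z2 = {n0, n4, n5}; Z3 = {n4, n5}; fixed.
Sat(EG (AX (recv → req))) = {n4, n5}

{n4, n5}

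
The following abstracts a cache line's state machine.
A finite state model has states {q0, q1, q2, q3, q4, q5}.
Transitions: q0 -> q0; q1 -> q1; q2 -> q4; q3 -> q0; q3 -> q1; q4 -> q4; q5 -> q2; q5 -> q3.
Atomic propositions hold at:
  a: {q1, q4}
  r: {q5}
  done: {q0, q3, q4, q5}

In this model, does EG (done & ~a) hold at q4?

No

Sat(~a) = {q0, q2, q3, q5}
Sat(done & ~a) = {q0, q3, q5}
EG (done & ~a): greatest fixpoint, start Z0 = {q0, q3, q5}, keep only states in Sat with some successor in Z. Already a fixed point.
Sat(EG (done & ~a)) = {q0, q3, q5}
q4 ∉ Sat(EG (done & ~a)) = {q0, q3, q5}, so the formula does not hold at q4.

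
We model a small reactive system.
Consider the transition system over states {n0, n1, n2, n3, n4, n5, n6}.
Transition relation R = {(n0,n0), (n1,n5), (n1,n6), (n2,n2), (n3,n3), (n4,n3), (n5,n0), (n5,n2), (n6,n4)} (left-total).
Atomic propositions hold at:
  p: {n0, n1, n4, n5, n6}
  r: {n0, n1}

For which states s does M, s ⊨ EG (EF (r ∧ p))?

{n0, n1, n5}

Sat(r ∧ p) = {n0, n1}
EF (r ∧ p): least fixpoint, start Z0 = {n0, n1}, add states with some successor in Z. Z1 = {n0, n1, n5}; fixed.
Sat(EF (r ∧ p)) = {n0, n1, n5}
EG (EF (r ∧ p)): greatest fixpoint, start Z0 = {n0, n1, n5}, keep only states in Sat with some successor in Z. Already a fixed point.
Sat(EG (EF (r ∧ p))) = {n0, n1, n5}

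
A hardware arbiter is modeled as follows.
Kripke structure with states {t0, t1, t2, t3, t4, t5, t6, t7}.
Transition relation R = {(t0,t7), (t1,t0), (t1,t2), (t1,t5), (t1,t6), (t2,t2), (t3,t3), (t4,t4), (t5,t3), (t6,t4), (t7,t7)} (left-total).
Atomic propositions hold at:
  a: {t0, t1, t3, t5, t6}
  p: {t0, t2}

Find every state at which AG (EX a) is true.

{t3, t5}

Sat(EX a) = {s : some successor in {t0, t1, t3, t5, t6}} = {t1, t3, t5}
AG (EX a): greatest fixpoint, start Z0 = {t1, t3, t5}, keep only states in Sat with every successor in Z. Z1 = {t3, t5}; fixed.
Sat(AG (EX a)) = {t3, t5}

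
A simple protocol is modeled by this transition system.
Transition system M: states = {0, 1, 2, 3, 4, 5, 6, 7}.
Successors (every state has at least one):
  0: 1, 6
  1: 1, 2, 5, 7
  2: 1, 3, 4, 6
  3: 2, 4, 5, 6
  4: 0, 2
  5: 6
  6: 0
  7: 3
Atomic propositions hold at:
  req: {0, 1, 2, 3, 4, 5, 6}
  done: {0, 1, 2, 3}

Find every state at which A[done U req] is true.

{0, 1, 2, 3, 4, 5, 6}

A[done U req]: least fixpoint, start Z0 = Sat(req) = {0, 1, 2, 3, 4, 5, 6}, add states in Sat(done) with every successor in Z. Already a fixed point.
Sat(A[done U req]) = {0, 1, 2, 3, 4, 5, 6}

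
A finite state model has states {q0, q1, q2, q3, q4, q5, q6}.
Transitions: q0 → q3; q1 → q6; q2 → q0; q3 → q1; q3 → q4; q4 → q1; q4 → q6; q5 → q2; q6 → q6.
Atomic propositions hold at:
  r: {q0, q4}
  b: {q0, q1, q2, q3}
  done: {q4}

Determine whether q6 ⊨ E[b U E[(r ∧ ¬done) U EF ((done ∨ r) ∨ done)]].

Sat(¬done) = {q0, q1, q2, q3, q5, q6}
Sat(r ∧ ¬done) = {q0}
Sat(done ∨ r) = {q0, q4}
Sat((done ∨ r) ∨ done) = {q0, q4}
EF ((done ∨ r) ∨ done): least fixpoint, start Z0 = {q0, q4}, add states with some successor in Z. Z1 = {q0, q2, q3, q4}; Z2 = {q0, q2, q3, q4, q5}; fixed.
Sat(EF ((done ∨ r) ∨ done)) = {q0, q2, q3, q4, q5}
E[(r ∧ ¬done) U EF ((done ∨ r) ∨ done)]: least fixpoint, start Z0 = Sat(EF ((done ∨ r) ∨ done)) = {q0, q2, q3, q4, q5}, add states in Sat(r ∧ ¬done) with some successor in Z. Already a fixed point.
Sat(E[(r ∧ ¬done) U EF ((done ∨ r) ∨ done)]) = {q0, q2, q3, q4, q5}
E[b U E[(r ∧ ¬done) U EF ((done ∨ r) ∨ done)]]: least fixpoint, start Z0 = Sat(E[(r ∧ ¬done) U EF ((done ∨ r) ∨ done)]) = {q0, q2, q3, q4, q5}, add states in Sat(b) with some successor in Z. Already a fixed point.
Sat(E[b U E[(r ∧ ¬done) U EF ((done ∨ r) ∨ done)]]) = {q0, q2, q3, q4, q5}
q6 ∉ Sat(E[b U E[(r ∧ ¬done) U EF ((done ∨ r) ∨ done)]]) = {q0, q2, q3, q4, q5}, so the formula does not hold at q6.

No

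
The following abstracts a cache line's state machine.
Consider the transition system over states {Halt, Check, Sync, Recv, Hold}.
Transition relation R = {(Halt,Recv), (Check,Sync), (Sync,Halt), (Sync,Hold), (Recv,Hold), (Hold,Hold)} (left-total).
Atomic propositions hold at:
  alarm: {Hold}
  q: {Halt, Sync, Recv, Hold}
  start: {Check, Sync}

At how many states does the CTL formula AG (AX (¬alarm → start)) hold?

Sat(¬alarm) = {Halt, Check, Sync, Recv}
Sat(¬alarm → start) = {Check, Sync, Hold}
Sat(AX (¬alarm → start)) = {s : every successor in {Check, Sync, Hold}} = {Check, Recv, Hold}
AG (AX (¬alarm → start)): greatest fixpoint, start Z0 = {Check, Recv, Hold}, keep only states in Sat with every successor in Z. Z1 = {Recv, Hold}; fixed.
Sat(AG (AX (¬alarm → start))) = {Recv, Hold}
|Sat(AG (AX (¬alarm → start)))| = |{Recv, Hold}| = 2.

2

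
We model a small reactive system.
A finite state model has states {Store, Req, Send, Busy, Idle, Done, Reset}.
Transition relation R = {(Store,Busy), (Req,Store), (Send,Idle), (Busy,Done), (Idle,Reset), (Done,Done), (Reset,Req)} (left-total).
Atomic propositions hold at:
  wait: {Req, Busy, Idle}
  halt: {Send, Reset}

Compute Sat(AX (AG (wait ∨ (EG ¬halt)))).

Sat(¬halt) = {Store, Req, Busy, Idle, Done}
EG ¬halt: greatest fixpoint, start Z0 = {Store, Req, Busy, Idle, Done}, keep only states in Sat with some successor in Z. Z1 = {Store, Req, Busy, Done}; fixed.
Sat(EG ¬halt) = {Store, Req, Busy, Done}
Sat(wait ∨ (EG ¬halt)) = {Store, Req, Busy, Idle, Done}
AG (wait ∨ (EG ¬halt)): greatest fixpoint, start Z0 = {Store, Req, Busy, Idle, Done}, keep only states in Sat with every successor in Z. Z1 = {Store, Req, Busy, Done}; fixed.
Sat(AG (wait ∨ (EG ¬halt))) = {Store, Req, Busy, Done}
Sat(AX (AG (wait ∨ (EG ¬halt)))) = {s : every successor in {Store, Req, Busy, Done}} = {Store, Req, Busy, Done, Reset}

{Store, Req, Busy, Done, Reset}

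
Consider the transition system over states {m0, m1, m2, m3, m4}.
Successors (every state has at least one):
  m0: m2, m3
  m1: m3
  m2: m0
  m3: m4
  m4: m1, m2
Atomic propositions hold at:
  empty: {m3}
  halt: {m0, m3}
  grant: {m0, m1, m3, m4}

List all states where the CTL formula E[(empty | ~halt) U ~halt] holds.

{m1, m2, m3, m4}

Sat(~halt) = {m1, m2, m4}
Sat(empty | ~halt) = {m1, m2, m3, m4}
E[(empty | ~halt) U ~halt]: least fixpoint, start Z0 = Sat(~halt) = {m1, m2, m4}, add states in Sat(empty | ~halt) with some successor in Z. Z1 = {m1, m2, m3, m4}; fixed.
Sat(E[(empty | ~halt) U ~halt]) = {m1, m2, m3, m4}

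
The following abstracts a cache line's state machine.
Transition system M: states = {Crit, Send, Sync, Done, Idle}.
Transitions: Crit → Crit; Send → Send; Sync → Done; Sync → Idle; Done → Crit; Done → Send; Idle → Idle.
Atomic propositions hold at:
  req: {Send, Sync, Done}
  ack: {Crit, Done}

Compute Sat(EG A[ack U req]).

{Send, Sync, Done}

A[ack U req]: least fixpoint, start Z0 = Sat(req) = {Send, Sync, Done}, add states in Sat(ack) with every successor in Z. Already a fixed point.
Sat(A[ack U req]) = {Send, Sync, Done}
EG A[ack U req]: greatest fixpoint, start Z0 = {Send, Sync, Done}, keep only states in Sat with some successor in Z. Already a fixed point.
Sat(EG A[ack U req]) = {Send, Sync, Done}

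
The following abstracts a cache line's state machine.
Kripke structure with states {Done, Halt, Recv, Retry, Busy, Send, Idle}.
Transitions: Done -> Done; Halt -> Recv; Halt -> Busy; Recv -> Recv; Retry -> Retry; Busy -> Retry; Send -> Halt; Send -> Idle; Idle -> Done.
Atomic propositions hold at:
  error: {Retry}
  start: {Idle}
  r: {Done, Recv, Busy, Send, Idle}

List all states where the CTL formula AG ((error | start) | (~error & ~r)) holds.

Sat(error | start) = {Retry, Idle}
Sat(~error) = {Done, Halt, Recv, Busy, Send, Idle}
Sat(~r) = {Halt, Retry}
Sat(~error & ~r) = {Halt}
Sat((error | start) | (~error & ~r)) = {Halt, Retry, Idle}
AG ((error | start) | (~error & ~r)): greatest fixpoint, start Z0 = {Halt, Retry, Idle}, keep only states in Sat with every successor in Z. Z1 = {Retry}; fixed.
Sat(AG ((error | start) | (~error & ~r))) = {Retry}

{Retry}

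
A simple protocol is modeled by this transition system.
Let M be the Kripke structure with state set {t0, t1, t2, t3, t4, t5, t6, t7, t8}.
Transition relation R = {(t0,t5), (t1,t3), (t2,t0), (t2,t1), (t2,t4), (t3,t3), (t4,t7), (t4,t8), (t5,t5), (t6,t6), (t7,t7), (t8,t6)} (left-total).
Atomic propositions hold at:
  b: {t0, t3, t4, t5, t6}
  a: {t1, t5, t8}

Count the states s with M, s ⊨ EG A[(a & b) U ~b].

1

Sat(a & b) = {t5}
Sat(~b) = {t1, t2, t7, t8}
A[(a & b) U ~b]: least fixpoint, start Z0 = Sat(~b) = {t1, t2, t7, t8}, add states in Sat(a & b) with every successor in Z. Already a fixed point.
Sat(A[(a & b) U ~b]) = {t1, t2, t7, t8}
EG A[(a & b) U ~b]: greatest fixpoint, start Z0 = {t1, t2, t7, t8}, keep only states in Sat with some successor in Z. Z1 = {t2, t7}; Z2 = {t7}; fixed.
Sat(EG A[(a & b) U ~b]) = {t7}
|Sat(EG A[(a & b) U ~b])| = |{t7}| = 1.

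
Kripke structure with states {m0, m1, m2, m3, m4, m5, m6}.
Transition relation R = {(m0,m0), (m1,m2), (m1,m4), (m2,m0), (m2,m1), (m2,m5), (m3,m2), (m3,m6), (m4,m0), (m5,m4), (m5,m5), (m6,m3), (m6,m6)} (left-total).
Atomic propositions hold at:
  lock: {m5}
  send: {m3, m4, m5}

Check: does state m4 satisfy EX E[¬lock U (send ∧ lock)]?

Sat(¬lock) = {m0, m1, m2, m3, m4, m6}
Sat(send ∧ lock) = {m5}
E[¬lock U (send ∧ lock)]: least fixpoint, start Z0 = Sat((send ∧ lock)) = {m5}, add states in Sat(¬lock) with some successor in Z. Z1 = {m2, m5}; Z2 = {m1, m2, m3, m5}; Z3 = {m1, m2, m3, m5, m6}; fixed.
Sat(E[¬lock U (send ∧ lock)]) = {m1, m2, m3, m5, m6}
Sat(EX E[¬lock U (send ∧ lock)]) = {s : some successor in {m1, m2, m3, m5, m6}} = {m1, m2, m3, m5, m6}
m4 ∉ Sat(EX E[¬lock U (send ∧ lock)]) = {m1, m2, m3, m5, m6}, so the formula does not hold at m4.

No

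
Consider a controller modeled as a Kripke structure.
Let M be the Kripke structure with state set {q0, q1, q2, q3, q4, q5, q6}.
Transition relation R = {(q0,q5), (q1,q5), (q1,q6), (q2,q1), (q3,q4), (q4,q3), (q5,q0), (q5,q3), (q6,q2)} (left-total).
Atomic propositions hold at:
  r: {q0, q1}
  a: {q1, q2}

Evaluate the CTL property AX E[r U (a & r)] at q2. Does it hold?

Yes

Sat(a & r) = {q1}
E[r U (a & r)]: least fixpoint, start Z0 = Sat((a & r)) = {q1}, add states in Sat(r) with some successor in Z. Already a fixed point.
Sat(E[r U (a & r)]) = {q1}
Sat(AX E[r U (a & r)]) = {s : every successor in {q1}} = {q2}
q2 ∈ Sat(AX E[r U (a & r)]) = {q2}, so the formula holds at q2.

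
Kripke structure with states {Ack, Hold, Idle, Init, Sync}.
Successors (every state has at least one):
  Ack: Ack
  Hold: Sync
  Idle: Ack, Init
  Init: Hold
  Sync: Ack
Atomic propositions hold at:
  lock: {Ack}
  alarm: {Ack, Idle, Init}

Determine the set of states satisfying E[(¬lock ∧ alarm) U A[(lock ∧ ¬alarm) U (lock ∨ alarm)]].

{Ack, Idle, Init}

Sat(¬lock) = {Hold, Idle, Init, Sync}
Sat(¬lock ∧ alarm) = {Idle, Init}
Sat(¬alarm) = {Hold, Sync}
Sat(lock ∧ ¬alarm) = ∅
Sat(lock ∨ alarm) = {Ack, Idle, Init}
A[(lock ∧ ¬alarm) U (lock ∨ alarm)]: least fixpoint, start Z0 = Sat((lock ∨ alarm)) = {Ack, Idle, Init}, add states in Sat(lock ∧ ¬alarm) with every successor in Z. Already a fixed point.
Sat(A[(lock ∧ ¬alarm) U (lock ∨ alarm)]) = {Ack, Idle, Init}
E[(¬lock ∧ alarm) U A[(lock ∧ ¬alarm) U (lock ∨ alarm)]]: least fixpoint, start Z0 = Sat(A[(lock ∧ ¬alarm) U (lock ∨ alarm)]) = {Ack, Idle, Init}, add states in Sat(¬lock ∧ alarm) with some successor in Z. Already a fixed point.
Sat(E[(¬lock ∧ alarm) U A[(lock ∧ ¬alarm) U (lock ∨ alarm)]]) = {Ack, Idle, Init}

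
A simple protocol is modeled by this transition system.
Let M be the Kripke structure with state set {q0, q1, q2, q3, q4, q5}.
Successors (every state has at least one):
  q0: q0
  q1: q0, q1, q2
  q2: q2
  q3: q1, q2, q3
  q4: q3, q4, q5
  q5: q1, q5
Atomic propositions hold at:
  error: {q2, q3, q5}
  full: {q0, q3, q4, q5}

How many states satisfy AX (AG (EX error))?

1

Sat(EX error) = {s : some successor in {q2, q3, q5}} = {q1, q2, q3, q4, q5}
AG (EX error): greatest fixpoint, start Z0 = {q1, q2, q3, q4, q5}, keep only states in Sat with every successor in Z. Z1 = {q2, q3, q4, q5}; Z2 = {q2, q4}; Z3 = {q2}; fixed.
Sat(AG (EX error)) = {q2}
Sat(AX (AG (EX error))) = {s : every successor in {q2}} = {q2}
|Sat(AX (AG (EX error)))| = |{q2}| = 1.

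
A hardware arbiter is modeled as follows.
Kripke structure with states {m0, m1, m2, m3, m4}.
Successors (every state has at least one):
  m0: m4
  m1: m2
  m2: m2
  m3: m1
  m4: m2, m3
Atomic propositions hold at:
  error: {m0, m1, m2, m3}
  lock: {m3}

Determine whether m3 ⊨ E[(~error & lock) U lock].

Sat(~error) = {m4}
Sat(~error & lock) = ∅
E[(~error & lock) U lock]: least fixpoint, start Z0 = Sat(lock) = {m3}, add states in Sat(~error & lock) with some successor in Z. Already a fixed point.
Sat(E[(~error & lock) U lock]) = {m3}
m3 ∈ Sat(E[(~error & lock) U lock]) = {m3}, so the formula holds at m3.

Yes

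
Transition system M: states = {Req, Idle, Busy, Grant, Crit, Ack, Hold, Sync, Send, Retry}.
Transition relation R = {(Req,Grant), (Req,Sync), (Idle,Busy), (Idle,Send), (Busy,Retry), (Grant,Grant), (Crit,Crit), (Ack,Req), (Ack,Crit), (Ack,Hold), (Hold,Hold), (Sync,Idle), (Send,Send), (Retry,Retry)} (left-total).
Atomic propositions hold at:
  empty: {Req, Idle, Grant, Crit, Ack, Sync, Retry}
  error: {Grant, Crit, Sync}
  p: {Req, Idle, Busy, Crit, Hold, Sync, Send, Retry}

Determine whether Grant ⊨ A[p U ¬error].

Sat(¬error) = {Req, Idle, Busy, Ack, Hold, Send, Retry}
A[p U ¬error]: least fixpoint, start Z0 = Sat(¬error) = {Req, Idle, Busy, Ack, Hold, Send, Retry}, add states in Sat(p) with every successor in Z. Z1 = {Req, Idle, Busy, Ack, Hold, Sync, Send, Retry}; fixed.
Sat(A[p U ¬error]) = {Req, Idle, Busy, Ack, Hold, Sync, Send, Retry}
Grant ∉ Sat(A[p U ¬error]) = {Req, Idle, Busy, Ack, Hold, Sync, Send, Retry}, so the formula does not hold at Grant.

No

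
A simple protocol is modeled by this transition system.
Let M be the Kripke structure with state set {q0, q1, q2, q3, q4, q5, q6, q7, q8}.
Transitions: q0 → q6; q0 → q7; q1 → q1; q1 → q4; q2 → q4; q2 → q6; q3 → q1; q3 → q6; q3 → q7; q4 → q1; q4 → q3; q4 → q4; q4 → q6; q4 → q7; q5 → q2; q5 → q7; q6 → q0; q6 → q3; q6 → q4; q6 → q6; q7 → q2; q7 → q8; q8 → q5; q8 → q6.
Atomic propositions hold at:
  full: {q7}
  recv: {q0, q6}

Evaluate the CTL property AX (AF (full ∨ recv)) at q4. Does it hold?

Sat(full ∨ recv) = {q0, q6, q7}
AF (full ∨ recv): least fixpoint, start Z0 = {q0, q6, q7}, add states with every successor in Z. Already a fixed point.
Sat(AF (full ∨ recv)) = {q0, q6, q7}
Sat(AX (AF (full ∨ recv))) = {s : every successor in {q0, q6, q7}} = {q0}
q4 ∉ Sat(AX (AF (full ∨ recv))) = {q0}, so the formula does not hold at q4.

No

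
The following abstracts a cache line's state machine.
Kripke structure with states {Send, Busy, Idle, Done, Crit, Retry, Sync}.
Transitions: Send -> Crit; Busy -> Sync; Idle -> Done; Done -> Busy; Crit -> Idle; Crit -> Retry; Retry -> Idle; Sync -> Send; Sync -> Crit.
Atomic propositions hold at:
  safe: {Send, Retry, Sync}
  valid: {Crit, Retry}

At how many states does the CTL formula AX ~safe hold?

4

Sat(~safe) = {Busy, Idle, Done, Crit}
Sat(AX ~safe) = {s : every successor in {Busy, Idle, Done, Crit}} = {Send, Idle, Done, Retry}
|Sat(AX ~safe)| = |{Send, Idle, Done, Retry}| = 4.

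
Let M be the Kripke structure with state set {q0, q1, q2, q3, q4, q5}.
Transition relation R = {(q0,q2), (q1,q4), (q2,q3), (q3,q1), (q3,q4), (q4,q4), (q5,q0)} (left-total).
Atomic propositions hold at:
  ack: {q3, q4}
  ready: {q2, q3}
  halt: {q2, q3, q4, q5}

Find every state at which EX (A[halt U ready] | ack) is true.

{q0, q1, q2, q3, q4}

A[halt U ready]: least fixpoint, start Z0 = Sat(ready) = {q2, q3}, add states in Sat(halt) with every successor in Z. Already a fixed point.
Sat(A[halt U ready]) = {q2, q3}
Sat(A[halt U ready] | ack) = {q2, q3, q4}
Sat(EX (A[halt U ready] | ack)) = {s : some successor in {q2, q3, q4}} = {q0, q1, q2, q3, q4}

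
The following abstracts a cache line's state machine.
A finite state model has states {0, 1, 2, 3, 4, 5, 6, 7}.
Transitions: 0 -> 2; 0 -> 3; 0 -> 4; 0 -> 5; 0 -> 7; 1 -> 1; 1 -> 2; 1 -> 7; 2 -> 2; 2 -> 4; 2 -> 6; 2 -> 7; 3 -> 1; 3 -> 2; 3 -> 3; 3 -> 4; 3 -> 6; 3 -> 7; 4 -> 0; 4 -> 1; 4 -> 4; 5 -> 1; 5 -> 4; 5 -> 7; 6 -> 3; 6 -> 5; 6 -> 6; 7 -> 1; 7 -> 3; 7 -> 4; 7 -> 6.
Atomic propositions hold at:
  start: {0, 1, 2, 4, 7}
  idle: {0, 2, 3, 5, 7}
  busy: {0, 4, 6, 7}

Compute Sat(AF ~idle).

{1, 4, 6}

Sat(~idle) = {1, 4, 6}
AF ~idle: least fixpoint, start Z0 = {1, 4, 6}, add states with every successor in Z. Already a fixed point.
Sat(AF ~idle) = {1, 4, 6}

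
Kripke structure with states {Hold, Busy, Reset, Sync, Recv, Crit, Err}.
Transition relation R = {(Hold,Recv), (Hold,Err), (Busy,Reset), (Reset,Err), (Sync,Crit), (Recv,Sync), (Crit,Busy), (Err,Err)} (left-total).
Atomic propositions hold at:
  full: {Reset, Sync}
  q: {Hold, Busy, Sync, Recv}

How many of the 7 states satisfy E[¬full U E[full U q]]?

Sat(¬full) = {Hold, Busy, Recv, Crit, Err}
E[full U q]: least fixpoint, start Z0 = Sat(q) = {Hold, Busy, Sync, Recv}, add states in Sat(full) with some successor in Z. Already a fixed point.
Sat(E[full U q]) = {Hold, Busy, Sync, Recv}
E[¬full U E[full U q]]: least fixpoint, start Z0 = Sat(E[full U q]) = {Hold, Busy, Sync, Recv}, add states in Sat(¬full) with some successor in Z. Z1 = {Hold, Busy, Sync, Recv, Crit}; fixed.
Sat(E[¬full U E[full U q]]) = {Hold, Busy, Sync, Recv, Crit}
|Sat(E[¬full U E[full U q]])| = |{Hold, Busy, Sync, Recv, Crit}| = 5.

5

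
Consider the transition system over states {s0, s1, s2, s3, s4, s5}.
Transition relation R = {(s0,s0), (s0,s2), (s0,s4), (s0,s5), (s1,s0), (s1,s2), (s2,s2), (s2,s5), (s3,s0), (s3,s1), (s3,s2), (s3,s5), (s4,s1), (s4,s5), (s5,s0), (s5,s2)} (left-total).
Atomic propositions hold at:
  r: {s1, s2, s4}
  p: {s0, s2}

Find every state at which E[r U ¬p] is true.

{s1, s2, s3, s4, s5}

Sat(¬p) = {s1, s3, s4, s5}
E[r U ¬p]: least fixpoint, start Z0 = Sat(¬p) = {s1, s3, s4, s5}, add states in Sat(r) with some successor in Z. Z1 = {s1, s2, s3, s4, s5}; fixed.
Sat(E[r U ¬p]) = {s1, s2, s3, s4, s5}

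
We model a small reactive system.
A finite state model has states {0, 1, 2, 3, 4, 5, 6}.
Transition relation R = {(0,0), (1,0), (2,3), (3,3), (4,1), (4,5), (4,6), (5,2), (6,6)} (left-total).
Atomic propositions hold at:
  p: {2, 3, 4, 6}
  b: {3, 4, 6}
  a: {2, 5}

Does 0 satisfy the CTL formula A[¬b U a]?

No

Sat(¬b) = {0, 1, 2, 5}
A[¬b U a]: least fixpoint, start Z0 = Sat(a) = {2, 5}, add states in Sat(¬b) with every successor in Z. Already a fixed point.
Sat(A[¬b U a]) = {2, 5}
0 ∉ Sat(A[¬b U a]) = {2, 5}, so the formula does not hold at 0.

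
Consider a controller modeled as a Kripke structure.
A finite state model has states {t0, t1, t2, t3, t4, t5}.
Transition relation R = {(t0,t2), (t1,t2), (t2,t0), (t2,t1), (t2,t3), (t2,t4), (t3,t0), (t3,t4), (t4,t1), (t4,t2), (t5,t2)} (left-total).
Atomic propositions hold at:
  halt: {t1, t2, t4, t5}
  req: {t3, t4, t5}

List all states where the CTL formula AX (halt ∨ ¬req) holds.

Sat(¬req) = {t0, t1, t2}
Sat(halt ∨ ¬req) = {t0, t1, t2, t4, t5}
Sat(AX (halt ∨ ¬req)) = {s : every successor in {t0, t1, t2, t4, t5}} = {t0, t1, t3, t4, t5}

{t0, t1, t3, t4, t5}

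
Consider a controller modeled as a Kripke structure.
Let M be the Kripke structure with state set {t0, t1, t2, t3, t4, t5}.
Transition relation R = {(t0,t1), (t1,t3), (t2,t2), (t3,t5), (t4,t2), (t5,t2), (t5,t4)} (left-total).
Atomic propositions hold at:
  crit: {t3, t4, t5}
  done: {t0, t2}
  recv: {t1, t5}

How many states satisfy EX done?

3

Sat(EX done) = {s : some successor in {t0, t2}} = {t2, t4, t5}
|Sat(EX done)| = |{t2, t4, t5}| = 3.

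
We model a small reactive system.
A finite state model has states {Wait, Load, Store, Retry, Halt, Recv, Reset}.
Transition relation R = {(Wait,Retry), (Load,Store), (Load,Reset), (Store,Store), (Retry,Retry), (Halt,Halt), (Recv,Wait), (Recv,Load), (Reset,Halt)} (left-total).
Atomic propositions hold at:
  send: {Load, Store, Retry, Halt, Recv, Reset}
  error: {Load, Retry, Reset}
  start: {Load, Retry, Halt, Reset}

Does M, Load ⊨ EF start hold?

EF start: least fixpoint, start Z0 = {Load, Retry, Halt, Reset}, add states with some successor in Z. Z1 = {Wait, Load, Retry, Halt, Recv, Reset}; fixed.
Sat(EF start) = {Wait, Load, Retry, Halt, Recv, Reset}
Load ∈ Sat(EF start) = {Wait, Load, Retry, Halt, Recv, Reset}, so the formula holds at Load.

Yes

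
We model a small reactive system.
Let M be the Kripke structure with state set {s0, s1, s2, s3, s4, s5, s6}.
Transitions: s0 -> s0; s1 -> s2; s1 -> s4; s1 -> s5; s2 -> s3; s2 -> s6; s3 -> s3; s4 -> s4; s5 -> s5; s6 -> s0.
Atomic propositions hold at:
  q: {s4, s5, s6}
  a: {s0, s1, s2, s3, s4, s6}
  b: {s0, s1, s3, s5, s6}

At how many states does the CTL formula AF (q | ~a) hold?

Sat(~a) = {s5}
Sat(q | ~a) = {s4, s5, s6}
AF (q | ~a): least fixpoint, start Z0 = {s4, s5, s6}, add states with every successor in Z. Already a fixed point.
Sat(AF (q | ~a)) = {s4, s5, s6}
|Sat(AF (q | ~a))| = |{s4, s5, s6}| = 3.

3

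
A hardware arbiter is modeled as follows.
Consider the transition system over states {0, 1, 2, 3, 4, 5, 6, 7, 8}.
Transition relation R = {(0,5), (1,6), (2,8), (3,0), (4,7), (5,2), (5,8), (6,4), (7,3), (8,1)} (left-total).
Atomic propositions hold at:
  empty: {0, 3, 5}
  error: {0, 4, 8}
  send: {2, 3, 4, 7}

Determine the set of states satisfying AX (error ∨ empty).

Sat(error ∨ empty) = {0, 3, 4, 5, 8}
Sat(AX (error ∨ empty)) = {s : every successor in {0, 3, 4, 5, 8}} = {0, 2, 3, 6, 7}

{0, 2, 3, 6, 7}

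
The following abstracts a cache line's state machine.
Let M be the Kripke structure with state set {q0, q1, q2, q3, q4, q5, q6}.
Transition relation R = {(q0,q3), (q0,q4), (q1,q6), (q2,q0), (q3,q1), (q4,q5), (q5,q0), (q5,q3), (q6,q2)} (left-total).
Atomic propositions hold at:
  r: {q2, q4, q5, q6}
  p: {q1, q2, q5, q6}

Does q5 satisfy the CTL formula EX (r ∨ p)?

Sat(r ∨ p) = {q1, q2, q4, q5, q6}
Sat(EX (r ∨ p)) = {s : some successor in {q1, q2, q4, q5, q6}} = {q0, q1, q3, q4, q6}
q5 ∉ Sat(EX (r ∨ p)) = {q0, q1, q3, q4, q6}, so the formula does not hold at q5.

No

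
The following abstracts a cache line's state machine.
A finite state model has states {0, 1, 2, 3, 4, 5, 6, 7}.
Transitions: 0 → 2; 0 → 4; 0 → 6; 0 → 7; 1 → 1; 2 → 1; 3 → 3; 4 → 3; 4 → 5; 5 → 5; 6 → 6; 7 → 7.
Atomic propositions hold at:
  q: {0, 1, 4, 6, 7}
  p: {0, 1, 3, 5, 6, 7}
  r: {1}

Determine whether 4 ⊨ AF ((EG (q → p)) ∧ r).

Sat(q → p) = {0, 1, 2, 3, 5, 6, 7}
EG (q → p): greatest fixpoint, start Z0 = {0, 1, 2, 3, 5, 6, 7}, keep only states in Sat with some successor in Z. Already a fixed point.
Sat(EG (q → p)) = {0, 1, 2, 3, 5, 6, 7}
Sat((EG (q → p)) ∧ r) = {1}
AF ((EG (q → p)) ∧ r): least fixpoint, start Z0 = {1}, add states with every successor in Z. Z1 = {1, 2}; fixed.
Sat(AF ((EG (q → p)) ∧ r)) = {1, 2}
4 ∉ Sat(AF ((EG (q → p)) ∧ r)) = {1, 2}, so the formula does not hold at 4.

No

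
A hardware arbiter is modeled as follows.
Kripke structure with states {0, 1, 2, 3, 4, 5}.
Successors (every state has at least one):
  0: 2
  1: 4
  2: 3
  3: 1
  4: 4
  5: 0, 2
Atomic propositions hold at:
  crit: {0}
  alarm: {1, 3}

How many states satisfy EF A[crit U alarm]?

A[crit U alarm]: least fixpoint, start Z0 = Sat(alarm) = {1, 3}, add states in Sat(crit) with every successor in Z. Already a fixed point.
Sat(A[crit U alarm]) = {1, 3}
EF A[crit U alarm]: least fixpoint, start Z0 = {1, 3}, add states with some successor in Z. Z1 = {1, 2, 3}; Z2 = {0, 1, 2, 3, 5}; fixed.
Sat(EF A[crit U alarm]) = {0, 1, 2, 3, 5}
|Sat(EF A[crit U alarm])| = |{0, 1, 2, 3, 5}| = 5.

5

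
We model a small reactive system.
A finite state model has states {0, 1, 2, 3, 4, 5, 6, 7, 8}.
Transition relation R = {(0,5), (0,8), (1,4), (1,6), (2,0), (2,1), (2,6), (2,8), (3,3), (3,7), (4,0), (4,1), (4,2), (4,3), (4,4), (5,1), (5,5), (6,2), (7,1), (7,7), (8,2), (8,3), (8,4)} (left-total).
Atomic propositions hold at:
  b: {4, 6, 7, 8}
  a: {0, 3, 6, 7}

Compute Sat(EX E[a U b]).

{0, 1, 2, 3, 4, 7, 8}

E[a U b]: least fixpoint, start Z0 = Sat(b) = {4, 6, 7, 8}, add states in Sat(a) with some successor in Z. Z1 = {0, 3, 4, 6, 7, 8}; fixed.
Sat(E[a U b]) = {0, 3, 4, 6, 7, 8}
Sat(EX E[a U b]) = {s : some successor in {0, 3, 4, 6, 7, 8}} = {0, 1, 2, 3, 4, 7, 8}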